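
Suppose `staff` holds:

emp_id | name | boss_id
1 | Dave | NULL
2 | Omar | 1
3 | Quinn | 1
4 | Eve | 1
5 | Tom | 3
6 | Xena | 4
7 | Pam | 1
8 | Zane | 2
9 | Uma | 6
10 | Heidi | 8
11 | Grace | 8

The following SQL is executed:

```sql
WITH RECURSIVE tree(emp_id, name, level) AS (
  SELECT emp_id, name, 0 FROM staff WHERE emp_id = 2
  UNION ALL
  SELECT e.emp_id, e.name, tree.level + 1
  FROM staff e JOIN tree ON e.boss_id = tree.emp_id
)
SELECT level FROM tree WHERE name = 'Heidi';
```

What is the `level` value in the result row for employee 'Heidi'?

Base: emp_id=2 (Omar) at level 0.
Iteration 1: rows with boss_id in {2} -> Zane (id 8, level 1).
Iteration 2: rows with boss_id in {8} -> Heidi (id 10, level 2), Grace (id 11, level 2).
Iteration 3: no rows with boss_id in {10,11}; recursion stops.

2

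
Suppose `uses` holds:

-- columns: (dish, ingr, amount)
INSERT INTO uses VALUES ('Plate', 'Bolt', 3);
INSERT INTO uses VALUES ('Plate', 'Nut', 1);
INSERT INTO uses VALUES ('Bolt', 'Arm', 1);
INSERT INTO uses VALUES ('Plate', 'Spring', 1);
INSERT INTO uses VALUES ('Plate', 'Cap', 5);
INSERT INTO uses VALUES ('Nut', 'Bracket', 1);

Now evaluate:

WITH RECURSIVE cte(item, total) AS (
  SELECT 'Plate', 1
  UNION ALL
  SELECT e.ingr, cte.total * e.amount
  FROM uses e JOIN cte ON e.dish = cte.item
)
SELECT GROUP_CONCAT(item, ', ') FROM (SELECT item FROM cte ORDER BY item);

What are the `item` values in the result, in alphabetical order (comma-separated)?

Base: (Plate, total=1).
Iteration 1: components of {Plate} -> Bolt = 1*3 = 3, Cap = 1*5 = 5, Nut = 1*1 = 1, Spring = 1*1 = 1.
Iteration 2: components of {Bolt,Cap,Nut,Spring} -> Arm = 3*1 = 3, Bracket = 1*1 = 1.
Iteration 3: no further components; recursion stops.

Arm, Bolt, Bracket, Cap, Nut, Plate, Spring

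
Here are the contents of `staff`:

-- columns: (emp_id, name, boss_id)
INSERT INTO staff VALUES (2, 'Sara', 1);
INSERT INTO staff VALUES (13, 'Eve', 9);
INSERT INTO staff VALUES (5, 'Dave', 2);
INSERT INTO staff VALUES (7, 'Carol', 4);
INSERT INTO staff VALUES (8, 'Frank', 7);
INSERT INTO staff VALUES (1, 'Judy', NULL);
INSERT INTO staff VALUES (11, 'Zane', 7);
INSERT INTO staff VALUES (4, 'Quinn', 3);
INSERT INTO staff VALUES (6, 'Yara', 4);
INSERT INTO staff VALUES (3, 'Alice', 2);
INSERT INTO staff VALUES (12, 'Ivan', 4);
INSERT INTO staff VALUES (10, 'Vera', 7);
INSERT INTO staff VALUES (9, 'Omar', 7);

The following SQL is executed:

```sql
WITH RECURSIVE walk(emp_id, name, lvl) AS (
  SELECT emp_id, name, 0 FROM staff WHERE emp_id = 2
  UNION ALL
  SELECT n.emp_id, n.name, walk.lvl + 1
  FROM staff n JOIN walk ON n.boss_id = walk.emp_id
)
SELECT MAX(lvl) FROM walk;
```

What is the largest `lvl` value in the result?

5

Base: emp_id=2 (Sara) at lvl 0.
Iteration 1: rows with boss_id in {2} -> Alice (id 3, lvl 1), Dave (id 5, lvl 1).
Iteration 2: rows with boss_id in {3,5} -> Quinn (id 4, lvl 2).
Iteration 3: rows with boss_id in {4} -> Yara (id 6, lvl 3), Carol (id 7, lvl 3), Ivan (id 12, lvl 3).
Iteration 4: rows with boss_id in {6,7,12} -> Frank (id 8, lvl 4), Omar (id 9, lvl 4), Vera (id 10, lvl 4), Zane (id 11, lvl 4).
Iteration 5: rows with boss_id in {8,9,10,11} -> Eve (id 13, lvl 5).
Iteration 6: no rows with boss_id in {13}; recursion stops.
lvl values: 0, 1, 1, 2, 3, 3, 3, 4, 4, 4, 4, 5; the maximum is 5.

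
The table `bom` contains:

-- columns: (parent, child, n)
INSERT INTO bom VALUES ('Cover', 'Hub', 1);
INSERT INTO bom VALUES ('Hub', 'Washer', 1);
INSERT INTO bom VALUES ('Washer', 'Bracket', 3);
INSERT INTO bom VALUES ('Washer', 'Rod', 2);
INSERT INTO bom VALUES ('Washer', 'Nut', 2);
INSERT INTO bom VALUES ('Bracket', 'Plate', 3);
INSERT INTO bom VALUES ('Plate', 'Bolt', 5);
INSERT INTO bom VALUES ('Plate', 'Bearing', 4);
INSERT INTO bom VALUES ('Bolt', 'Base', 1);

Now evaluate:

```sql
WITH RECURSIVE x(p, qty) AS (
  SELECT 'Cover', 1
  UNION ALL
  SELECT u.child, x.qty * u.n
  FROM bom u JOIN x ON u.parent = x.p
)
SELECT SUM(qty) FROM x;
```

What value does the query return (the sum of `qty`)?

145

Base: (Cover, qty=1).
Iteration 1: components of {Cover} -> Hub = 1*1 = 1.
Iteration 2: components of {Hub} -> Washer = 1*1 = 1.
Iteration 3: components of {Washer} -> Bracket = 1*3 = 3, Nut = 1*2 = 2, Rod = 1*2 = 2.
Iteration 4: components of {Bracket,Nut,Rod} -> Plate = 3*3 = 9.
Iteration 5: components of {Plate} -> Bearing = 9*4 = 36, Bolt = 9*5 = 45.
Iteration 6: components of {Bearing,Bolt} -> Base = 45*1 = 45.
Iteration 7: no further components; recursion stops.
SUM(qty) = 1 + 1 + 1 + 3 + 2 + 2 + 9 + 45 + 36 + 45 = 145.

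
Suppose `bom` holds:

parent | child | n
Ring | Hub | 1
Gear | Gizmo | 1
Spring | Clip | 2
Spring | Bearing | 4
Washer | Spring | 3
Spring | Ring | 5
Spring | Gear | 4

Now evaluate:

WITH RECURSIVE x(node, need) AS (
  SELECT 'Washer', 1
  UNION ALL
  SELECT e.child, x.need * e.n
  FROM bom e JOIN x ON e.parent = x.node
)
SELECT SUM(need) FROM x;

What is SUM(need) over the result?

76

Base: (Washer, need=1).
Iteration 1: components of {Washer} -> Spring = 1*3 = 3.
Iteration 2: components of {Spring} -> Bearing = 3*4 = 12, Clip = 3*2 = 6, Gear = 3*4 = 12, Ring = 3*5 = 15.
Iteration 3: components of {Bearing,Clip,Gear,Ring} -> Gizmo = 12*1 = 12, Hub = 15*1 = 15.
Iteration 4: no further components; recursion stops.
SUM(need) = 1 + 3 + 12 + 6 + 15 + 12 + 12 + 15 = 76.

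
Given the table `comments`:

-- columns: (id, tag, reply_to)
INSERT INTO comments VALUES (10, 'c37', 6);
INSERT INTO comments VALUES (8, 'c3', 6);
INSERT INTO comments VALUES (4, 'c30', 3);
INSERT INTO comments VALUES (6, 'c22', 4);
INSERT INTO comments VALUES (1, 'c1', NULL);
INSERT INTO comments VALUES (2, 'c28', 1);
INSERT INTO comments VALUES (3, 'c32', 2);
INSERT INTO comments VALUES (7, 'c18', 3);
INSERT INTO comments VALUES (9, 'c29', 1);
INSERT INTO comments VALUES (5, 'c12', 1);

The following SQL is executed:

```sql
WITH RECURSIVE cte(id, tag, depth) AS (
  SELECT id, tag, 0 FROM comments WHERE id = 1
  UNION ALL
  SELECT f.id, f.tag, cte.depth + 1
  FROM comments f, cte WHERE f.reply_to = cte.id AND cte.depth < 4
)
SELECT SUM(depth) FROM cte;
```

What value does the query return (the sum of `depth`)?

Base: id=1 (c1) at depth 0.
Iteration 1: rows with reply_to in {1} -> c28 (id 2, depth 1), c12 (id 5, depth 1), c29 (id 9, depth 1).
Iteration 2: rows with reply_to in {2,5,9} -> c32 (id 3, depth 2).
Iteration 3: rows with reply_to in {3} -> c30 (id 4, depth 3), c18 (id 7, depth 3).
Iteration 4: rows with reply_to in {4,7} -> c22 (id 6, depth 4).
Iteration 5: depth < 4 fails for all current rows; recursion stops.
SUM(depth) = 0 + 1 + 1 + 1 + 2 + 3 + 3 + 4 = 15.

15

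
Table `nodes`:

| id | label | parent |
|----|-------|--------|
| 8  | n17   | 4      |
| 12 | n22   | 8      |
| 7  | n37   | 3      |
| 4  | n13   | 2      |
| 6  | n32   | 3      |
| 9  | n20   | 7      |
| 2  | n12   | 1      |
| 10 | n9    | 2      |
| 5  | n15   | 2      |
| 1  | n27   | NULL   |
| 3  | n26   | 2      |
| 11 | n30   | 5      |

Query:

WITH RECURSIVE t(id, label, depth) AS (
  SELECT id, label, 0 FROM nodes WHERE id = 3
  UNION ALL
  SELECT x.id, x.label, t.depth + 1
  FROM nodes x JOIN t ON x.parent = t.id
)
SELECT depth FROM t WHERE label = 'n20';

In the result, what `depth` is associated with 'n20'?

2

Base: id=3 (n26) at depth 0.
Iteration 1: rows with parent in {3} -> n32 (id 6, depth 1), n37 (id 7, depth 1).
Iteration 2: rows with parent in {6,7} -> n20 (id 9, depth 2).
Iteration 3: no rows with parent in {9}; recursion stops.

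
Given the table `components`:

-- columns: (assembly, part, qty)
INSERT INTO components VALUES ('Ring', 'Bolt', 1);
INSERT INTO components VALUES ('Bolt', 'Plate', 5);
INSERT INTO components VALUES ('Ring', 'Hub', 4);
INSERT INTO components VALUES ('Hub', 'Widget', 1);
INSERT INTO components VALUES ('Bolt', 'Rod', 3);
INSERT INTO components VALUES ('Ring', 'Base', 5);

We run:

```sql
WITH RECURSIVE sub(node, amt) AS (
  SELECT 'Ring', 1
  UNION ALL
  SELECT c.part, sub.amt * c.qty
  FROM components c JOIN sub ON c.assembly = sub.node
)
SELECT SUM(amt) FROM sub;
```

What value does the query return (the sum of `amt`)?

Base: (Ring, amt=1).
Iteration 1: components of {Ring} -> Base = 1*5 = 5, Bolt = 1*1 = 1, Hub = 1*4 = 4.
Iteration 2: components of {Base,Bolt,Hub} -> Plate = 1*5 = 5, Rod = 1*3 = 3, Widget = 4*1 = 4.
Iteration 3: no further components; recursion stops.
SUM(amt) = 1 + 1 + 4 + 5 + 5 + 3 + 4 = 23.

23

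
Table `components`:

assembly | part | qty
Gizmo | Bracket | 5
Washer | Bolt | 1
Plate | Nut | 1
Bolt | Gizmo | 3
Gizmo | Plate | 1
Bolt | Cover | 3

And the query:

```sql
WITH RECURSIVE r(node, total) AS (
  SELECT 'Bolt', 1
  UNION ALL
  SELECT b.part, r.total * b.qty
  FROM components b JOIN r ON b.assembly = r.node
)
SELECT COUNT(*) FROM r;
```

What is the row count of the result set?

6

Base: (Bolt, total=1).
Iteration 1: components of {Bolt} -> Cover = 1*3 = 3, Gizmo = 1*3 = 3.
Iteration 2: components of {Cover,Gizmo} -> Bracket = 3*5 = 15, Plate = 3*1 = 3.
Iteration 3: components of {Bracket,Plate} -> Nut = 3*1 = 3.
Iteration 4: no further components; recursion stops.
Total rows emitted: 6.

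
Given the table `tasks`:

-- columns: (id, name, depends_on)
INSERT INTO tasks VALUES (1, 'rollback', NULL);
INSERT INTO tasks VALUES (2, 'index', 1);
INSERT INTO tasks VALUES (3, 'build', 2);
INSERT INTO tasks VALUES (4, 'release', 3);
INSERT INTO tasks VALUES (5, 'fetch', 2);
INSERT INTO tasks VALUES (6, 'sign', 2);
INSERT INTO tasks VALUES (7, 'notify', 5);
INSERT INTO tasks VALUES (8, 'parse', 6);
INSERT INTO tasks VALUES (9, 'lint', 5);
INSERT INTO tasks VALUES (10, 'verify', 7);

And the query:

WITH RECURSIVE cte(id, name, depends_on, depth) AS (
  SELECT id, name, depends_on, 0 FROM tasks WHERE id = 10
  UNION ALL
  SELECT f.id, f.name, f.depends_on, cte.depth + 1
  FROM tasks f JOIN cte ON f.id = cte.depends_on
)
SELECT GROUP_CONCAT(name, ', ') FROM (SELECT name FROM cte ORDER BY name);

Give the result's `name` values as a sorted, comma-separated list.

Base: id=10 (verify), depends_on=7, depth 0.
Iteration 1: join on id=7 -> notify (id 7, depends_on=5, depth 1).
Iteration 2: join on id=5 -> fetch (id 5, depends_on=2, depth 2).
Iteration 3: join on id=2 -> index (id 2, depends_on=1, depth 3).
Iteration 4: join on id=1 -> rollback (id 1, depends_on=NULL, depth 4).
Iteration 5: depends_on is NULL; no match; recursion stops.

fetch, index, notify, rollback, verify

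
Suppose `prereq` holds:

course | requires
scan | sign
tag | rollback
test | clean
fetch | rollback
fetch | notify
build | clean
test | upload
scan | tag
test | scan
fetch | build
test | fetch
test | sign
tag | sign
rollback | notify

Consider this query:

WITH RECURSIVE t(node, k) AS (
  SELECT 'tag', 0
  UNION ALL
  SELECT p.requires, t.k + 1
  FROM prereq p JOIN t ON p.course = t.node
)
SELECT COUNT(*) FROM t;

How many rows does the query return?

Base: (tag, k=0).
Iteration 1: edges from {tag} -> (rollback, k=1), (sign, k=1).
Iteration 2: edges from {rollback,sign} -> (notify, k=2).
Iteration 3: no outgoing edges from {notify}; recursion stops.
Total rows emitted: 4.

4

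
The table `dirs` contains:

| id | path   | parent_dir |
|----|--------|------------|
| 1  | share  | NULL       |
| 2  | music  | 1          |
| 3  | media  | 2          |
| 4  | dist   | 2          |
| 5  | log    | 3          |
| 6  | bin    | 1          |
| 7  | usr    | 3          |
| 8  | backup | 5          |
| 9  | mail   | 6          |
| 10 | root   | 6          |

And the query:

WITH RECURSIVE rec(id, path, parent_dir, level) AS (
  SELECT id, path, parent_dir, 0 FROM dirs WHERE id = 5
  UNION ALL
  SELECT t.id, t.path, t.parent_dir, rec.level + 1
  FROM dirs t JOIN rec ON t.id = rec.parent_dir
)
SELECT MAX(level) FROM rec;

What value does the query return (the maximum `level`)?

Base: id=5 (log), parent_dir=3, level 0.
Iteration 1: join on id=3 -> media (id 3, parent_dir=2, level 1).
Iteration 2: join on id=2 -> music (id 2, parent_dir=1, level 2).
Iteration 3: join on id=1 -> share (id 1, parent_dir=NULL, level 3).
Iteration 4: parent_dir is NULL; no match; recursion stops.
level values: 0, 1, 2, 3; the maximum is 3.

3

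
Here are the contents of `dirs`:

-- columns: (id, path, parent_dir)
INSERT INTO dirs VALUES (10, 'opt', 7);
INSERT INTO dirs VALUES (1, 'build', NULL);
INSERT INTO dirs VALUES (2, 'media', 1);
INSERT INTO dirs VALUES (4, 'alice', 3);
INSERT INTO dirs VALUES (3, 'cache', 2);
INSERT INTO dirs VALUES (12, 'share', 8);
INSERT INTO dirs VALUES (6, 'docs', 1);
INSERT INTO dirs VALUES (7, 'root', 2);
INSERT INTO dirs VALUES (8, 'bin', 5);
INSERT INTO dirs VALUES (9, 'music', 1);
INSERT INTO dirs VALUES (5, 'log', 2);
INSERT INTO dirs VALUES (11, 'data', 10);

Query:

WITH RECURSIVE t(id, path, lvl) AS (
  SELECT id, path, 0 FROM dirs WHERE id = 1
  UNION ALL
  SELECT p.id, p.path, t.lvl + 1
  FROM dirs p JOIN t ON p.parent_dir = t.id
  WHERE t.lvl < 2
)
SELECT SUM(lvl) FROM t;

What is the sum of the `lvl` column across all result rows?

9

Base: id=1 (build) at lvl 0.
Iteration 1: rows with parent_dir in {1} -> media (id 2, lvl 1), docs (id 6, lvl 1), music (id 9, lvl 1).
Iteration 2: rows with parent_dir in {2,6,9} -> cache (id 3, lvl 2), log (id 5, lvl 2), root (id 7, lvl 2).
Iteration 3: lvl < 2 fails for all current rows; recursion stops.
SUM(lvl) = 0 + 1 + 1 + 1 + 2 + 2 + 2 = 9.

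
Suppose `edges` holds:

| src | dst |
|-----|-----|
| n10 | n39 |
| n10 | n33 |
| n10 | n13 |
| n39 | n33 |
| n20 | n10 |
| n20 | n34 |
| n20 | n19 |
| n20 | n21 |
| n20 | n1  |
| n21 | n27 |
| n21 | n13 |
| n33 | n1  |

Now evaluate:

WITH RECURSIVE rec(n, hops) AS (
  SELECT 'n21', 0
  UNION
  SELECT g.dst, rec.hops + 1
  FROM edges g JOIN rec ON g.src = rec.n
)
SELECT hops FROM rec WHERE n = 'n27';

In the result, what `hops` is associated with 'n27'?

Base: (n21, hops=0).
Iteration 1: edges from {n21} -> (n13, hops=1), (n27, hops=1).
Iteration 2: no outgoing edges from {n13,n27}; recursion stops.

1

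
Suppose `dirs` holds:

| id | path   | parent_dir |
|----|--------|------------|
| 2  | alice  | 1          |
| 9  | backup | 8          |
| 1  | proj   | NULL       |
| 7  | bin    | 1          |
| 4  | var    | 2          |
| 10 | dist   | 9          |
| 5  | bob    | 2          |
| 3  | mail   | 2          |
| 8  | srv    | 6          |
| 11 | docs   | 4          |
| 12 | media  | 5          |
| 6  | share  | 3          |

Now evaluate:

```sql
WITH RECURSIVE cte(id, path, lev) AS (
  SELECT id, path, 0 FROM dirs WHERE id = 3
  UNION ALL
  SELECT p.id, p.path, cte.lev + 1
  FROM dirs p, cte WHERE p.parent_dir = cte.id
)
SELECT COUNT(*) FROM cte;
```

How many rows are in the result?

5

Base: id=3 (mail) at lev 0.
Iteration 1: rows with parent_dir in {3} -> share (id 6, lev 1).
Iteration 2: rows with parent_dir in {6} -> srv (id 8, lev 2).
Iteration 3: rows with parent_dir in {8} -> backup (id 9, lev 3).
Iteration 4: rows with parent_dir in {9} -> dist (id 10, lev 4).
Iteration 5: no rows with parent_dir in {10}; recursion stops.
Total rows emitted: 5.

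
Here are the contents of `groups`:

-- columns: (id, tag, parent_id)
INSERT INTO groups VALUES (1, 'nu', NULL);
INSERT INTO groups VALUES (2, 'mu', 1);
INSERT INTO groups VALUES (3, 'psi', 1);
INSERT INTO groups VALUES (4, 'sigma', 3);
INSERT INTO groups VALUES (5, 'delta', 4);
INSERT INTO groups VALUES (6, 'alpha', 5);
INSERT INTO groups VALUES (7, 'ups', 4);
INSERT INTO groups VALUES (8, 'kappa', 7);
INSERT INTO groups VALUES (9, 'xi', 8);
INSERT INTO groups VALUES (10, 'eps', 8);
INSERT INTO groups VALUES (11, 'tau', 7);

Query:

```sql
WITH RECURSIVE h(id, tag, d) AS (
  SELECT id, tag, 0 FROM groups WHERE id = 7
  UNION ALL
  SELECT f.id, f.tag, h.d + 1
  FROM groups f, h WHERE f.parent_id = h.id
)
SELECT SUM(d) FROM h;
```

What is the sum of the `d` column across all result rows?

6

Base: id=7 (ups) at d 0.
Iteration 1: rows with parent_id in {7} -> kappa (id 8, d 1), tau (id 11, d 1).
Iteration 2: rows with parent_id in {8,11} -> xi (id 9, d 2), eps (id 10, d 2).
Iteration 3: no rows with parent_id in {9,10}; recursion stops.
SUM(d) = 0 + 1 + 1 + 2 + 2 = 6.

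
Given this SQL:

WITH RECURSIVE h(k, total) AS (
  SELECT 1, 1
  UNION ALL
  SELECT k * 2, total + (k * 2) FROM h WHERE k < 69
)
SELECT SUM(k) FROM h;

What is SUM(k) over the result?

Base: k=1, total=1.
Iteration 1: 1 < 69 holds -> k = 1 * 2 = 2, total = 1 + 2 = 3.
Iteration 2: 2 < 69 holds -> k = 2 * 2 = 4, total = 3 + 4 = 7.
Iteration 3: 4 < 69 holds -> k = 4 * 2 = 8, total = 7 + 8 = 15.
Iteration 4: 8 < 69 holds -> k = 8 * 2 = 16, total = 15 + 16 = 31.
Iteration 5: 16 < 69 holds -> k = 16 * 2 = 32, total = 31 + 32 = 63.
Iteration 6: 32 < 69 holds -> k = 32 * 2 = 64, total = 63 + 64 = 127.
Iteration 7: 64 < 69 holds -> k = 64 * 2 = 128, total = 127 + 128 = 255.
Iteration 8: 128 < 69 fails; recursion stops.
SUM(k) = 1 + 2 + 4 + 8 + 16 + 32 + 64 + 128 = 255.

255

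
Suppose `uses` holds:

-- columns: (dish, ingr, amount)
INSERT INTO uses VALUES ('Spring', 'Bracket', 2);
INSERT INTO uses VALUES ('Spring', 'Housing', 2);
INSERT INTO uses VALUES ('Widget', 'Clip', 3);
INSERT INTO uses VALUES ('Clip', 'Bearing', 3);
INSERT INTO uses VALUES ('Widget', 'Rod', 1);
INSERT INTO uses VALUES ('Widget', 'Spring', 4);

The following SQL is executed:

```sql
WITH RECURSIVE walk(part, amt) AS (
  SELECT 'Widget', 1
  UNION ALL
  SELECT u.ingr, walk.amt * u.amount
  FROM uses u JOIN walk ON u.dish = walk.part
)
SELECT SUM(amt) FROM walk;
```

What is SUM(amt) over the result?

Base: (Widget, amt=1).
Iteration 1: components of {Widget} -> Clip = 1*3 = 3, Rod = 1*1 = 1, Spring = 1*4 = 4.
Iteration 2: components of {Clip,Rod,Spring} -> Bearing = 3*3 = 9, Bracket = 4*2 = 8, Housing = 4*2 = 8.
Iteration 3: no further components; recursion stops.
SUM(amt) = 1 + 3 + 4 + 1 + 9 + 8 + 8 = 34.

34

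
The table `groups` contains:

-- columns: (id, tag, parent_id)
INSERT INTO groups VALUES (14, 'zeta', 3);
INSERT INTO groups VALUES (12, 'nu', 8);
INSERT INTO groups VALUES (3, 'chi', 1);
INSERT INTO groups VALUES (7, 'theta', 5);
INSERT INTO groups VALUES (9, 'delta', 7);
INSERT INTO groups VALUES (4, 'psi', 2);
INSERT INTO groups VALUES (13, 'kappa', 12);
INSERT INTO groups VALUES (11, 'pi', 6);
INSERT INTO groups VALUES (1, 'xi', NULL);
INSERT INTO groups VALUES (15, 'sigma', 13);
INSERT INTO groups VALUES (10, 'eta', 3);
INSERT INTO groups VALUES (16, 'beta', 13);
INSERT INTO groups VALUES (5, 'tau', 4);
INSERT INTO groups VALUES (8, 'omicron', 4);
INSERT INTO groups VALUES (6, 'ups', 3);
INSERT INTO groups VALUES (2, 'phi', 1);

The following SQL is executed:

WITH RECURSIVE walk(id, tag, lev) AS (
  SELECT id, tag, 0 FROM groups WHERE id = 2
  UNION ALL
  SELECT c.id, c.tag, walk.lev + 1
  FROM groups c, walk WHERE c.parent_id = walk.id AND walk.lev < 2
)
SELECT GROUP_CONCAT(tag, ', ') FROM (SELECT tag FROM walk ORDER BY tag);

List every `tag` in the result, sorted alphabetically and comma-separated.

omicron, phi, psi, tau

Base: id=2 (phi) at lev 0.
Iteration 1: rows with parent_id in {2} -> psi (id 4, lev 1).
Iteration 2: rows with parent_id in {4} -> tau (id 5, lev 2), omicron (id 8, lev 2).
Iteration 3: lev < 2 fails for all current rows; recursion stops.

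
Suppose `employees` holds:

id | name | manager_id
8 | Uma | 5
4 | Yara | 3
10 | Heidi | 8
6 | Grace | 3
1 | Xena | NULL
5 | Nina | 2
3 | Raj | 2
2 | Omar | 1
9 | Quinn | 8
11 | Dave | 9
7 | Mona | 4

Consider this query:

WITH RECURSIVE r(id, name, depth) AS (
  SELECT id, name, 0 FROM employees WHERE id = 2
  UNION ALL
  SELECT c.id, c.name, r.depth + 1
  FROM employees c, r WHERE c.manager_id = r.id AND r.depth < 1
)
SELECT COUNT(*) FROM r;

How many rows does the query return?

3

Base: id=2 (Omar) at depth 0.
Iteration 1: rows with manager_id in {2} -> Raj (id 3, depth 1), Nina (id 5, depth 1).
Iteration 2: depth < 1 fails for all current rows; recursion stops.
Total rows emitted: 3.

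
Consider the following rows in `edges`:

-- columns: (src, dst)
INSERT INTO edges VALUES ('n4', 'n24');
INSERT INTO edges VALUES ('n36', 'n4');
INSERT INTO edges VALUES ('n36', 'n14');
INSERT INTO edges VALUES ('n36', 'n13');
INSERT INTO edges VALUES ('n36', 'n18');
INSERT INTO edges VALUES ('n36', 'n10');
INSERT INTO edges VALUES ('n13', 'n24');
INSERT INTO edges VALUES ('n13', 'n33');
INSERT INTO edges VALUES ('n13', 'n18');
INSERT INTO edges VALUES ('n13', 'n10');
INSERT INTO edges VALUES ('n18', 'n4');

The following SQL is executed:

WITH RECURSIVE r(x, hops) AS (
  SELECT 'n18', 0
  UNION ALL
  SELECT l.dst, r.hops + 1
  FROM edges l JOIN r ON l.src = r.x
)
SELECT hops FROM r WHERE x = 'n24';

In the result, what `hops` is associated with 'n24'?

2

Base: (n18, hops=0).
Iteration 1: edges from {n18} -> (n4, hops=1).
Iteration 2: edges from {n4} -> (n24, hops=2).
Iteration 3: no outgoing edges from {n24}; recursion stops.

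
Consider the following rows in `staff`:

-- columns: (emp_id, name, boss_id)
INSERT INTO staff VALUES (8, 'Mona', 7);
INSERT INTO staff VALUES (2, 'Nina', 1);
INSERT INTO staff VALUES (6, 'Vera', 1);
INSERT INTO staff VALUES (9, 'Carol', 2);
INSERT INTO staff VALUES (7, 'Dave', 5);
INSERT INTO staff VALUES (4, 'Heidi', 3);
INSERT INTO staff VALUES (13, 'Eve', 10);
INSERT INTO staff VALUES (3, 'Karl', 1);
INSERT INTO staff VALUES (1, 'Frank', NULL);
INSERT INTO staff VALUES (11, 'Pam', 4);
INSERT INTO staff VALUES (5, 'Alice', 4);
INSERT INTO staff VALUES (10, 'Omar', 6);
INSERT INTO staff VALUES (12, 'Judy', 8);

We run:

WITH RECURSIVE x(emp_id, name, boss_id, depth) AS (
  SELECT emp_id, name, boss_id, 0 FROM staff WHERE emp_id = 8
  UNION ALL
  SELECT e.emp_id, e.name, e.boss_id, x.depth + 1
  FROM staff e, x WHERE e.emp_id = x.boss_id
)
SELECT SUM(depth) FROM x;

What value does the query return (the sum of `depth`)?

15

Base: emp_id=8 (Mona), boss_id=7, depth 0.
Iteration 1: join on emp_id=7 -> Dave (id 7, boss_id=5, depth 1).
Iteration 2: join on emp_id=5 -> Alice (id 5, boss_id=4, depth 2).
Iteration 3: join on emp_id=4 -> Heidi (id 4, boss_id=3, depth 3).
Iteration 4: join on emp_id=3 -> Karl (id 3, boss_id=1, depth 4).
Iteration 5: join on emp_id=1 -> Frank (id 1, boss_id=NULL, depth 5).
Iteration 6: boss_id is NULL; no match; recursion stops.
SUM(depth) = 0 + 1 + 2 + 3 + 4 + 5 = 15.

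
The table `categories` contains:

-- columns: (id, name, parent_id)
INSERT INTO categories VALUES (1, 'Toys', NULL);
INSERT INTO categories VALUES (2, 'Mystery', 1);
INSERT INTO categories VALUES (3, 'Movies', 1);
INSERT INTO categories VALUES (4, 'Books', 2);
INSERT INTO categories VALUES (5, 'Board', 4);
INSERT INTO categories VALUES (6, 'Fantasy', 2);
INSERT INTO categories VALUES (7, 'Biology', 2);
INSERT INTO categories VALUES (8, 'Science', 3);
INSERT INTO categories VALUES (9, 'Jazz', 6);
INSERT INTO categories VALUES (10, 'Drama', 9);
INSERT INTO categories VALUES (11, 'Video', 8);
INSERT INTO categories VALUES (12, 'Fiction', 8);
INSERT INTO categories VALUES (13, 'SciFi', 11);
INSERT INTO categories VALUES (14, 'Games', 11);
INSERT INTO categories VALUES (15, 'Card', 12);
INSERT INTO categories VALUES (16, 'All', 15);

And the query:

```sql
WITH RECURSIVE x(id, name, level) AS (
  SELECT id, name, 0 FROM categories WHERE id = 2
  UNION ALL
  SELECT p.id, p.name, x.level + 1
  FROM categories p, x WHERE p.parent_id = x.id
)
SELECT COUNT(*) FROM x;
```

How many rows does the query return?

Base: id=2 (Mystery) at level 0.
Iteration 1: rows with parent_id in {2} -> Books (id 4, level 1), Fantasy (id 6, level 1), Biology (id 7, level 1).
Iteration 2: rows with parent_id in {4,6,7} -> Board (id 5, level 2), Jazz (id 9, level 2).
Iteration 3: rows with parent_id in {5,9} -> Drama (id 10, level 3).
Iteration 4: no rows with parent_id in {10}; recursion stops.
Total rows emitted: 7.

7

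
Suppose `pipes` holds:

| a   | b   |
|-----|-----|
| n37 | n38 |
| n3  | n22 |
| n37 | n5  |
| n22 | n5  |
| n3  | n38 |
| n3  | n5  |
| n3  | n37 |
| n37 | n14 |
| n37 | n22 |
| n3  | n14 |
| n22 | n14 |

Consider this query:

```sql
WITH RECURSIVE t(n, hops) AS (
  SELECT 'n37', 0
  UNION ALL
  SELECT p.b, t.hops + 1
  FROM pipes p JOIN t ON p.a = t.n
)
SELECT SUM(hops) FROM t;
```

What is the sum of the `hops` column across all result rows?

Base: (n37, hops=0).
Iteration 1: edges from {n37} -> (n14, hops=1), (n22, hops=1), (n38, hops=1), (n5, hops=1).
Iteration 2: edges from {n14,n22,n38,n5} -> (n14, hops=2), (n5, hops=2).
Iteration 3: no outgoing edges from {n14,n5}; recursion stops.
SUM(hops) = 0 + 1 + 1 + 1 + 1 + 2 + 2 = 8.

8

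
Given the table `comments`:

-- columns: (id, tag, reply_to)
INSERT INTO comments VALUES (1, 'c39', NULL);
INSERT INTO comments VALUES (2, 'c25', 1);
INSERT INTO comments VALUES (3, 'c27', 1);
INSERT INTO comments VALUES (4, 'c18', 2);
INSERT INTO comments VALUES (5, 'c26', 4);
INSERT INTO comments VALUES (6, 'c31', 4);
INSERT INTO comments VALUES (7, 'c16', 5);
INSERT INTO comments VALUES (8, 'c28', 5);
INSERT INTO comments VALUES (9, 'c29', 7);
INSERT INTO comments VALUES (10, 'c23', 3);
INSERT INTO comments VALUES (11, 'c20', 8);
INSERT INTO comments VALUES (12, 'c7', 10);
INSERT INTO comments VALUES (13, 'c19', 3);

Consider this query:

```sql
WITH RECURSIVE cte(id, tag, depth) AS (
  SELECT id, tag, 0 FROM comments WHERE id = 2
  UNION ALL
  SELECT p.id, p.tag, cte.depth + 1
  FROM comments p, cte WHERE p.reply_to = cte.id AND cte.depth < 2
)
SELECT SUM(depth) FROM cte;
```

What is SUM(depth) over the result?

Base: id=2 (c25) at depth 0.
Iteration 1: rows with reply_to in {2} -> c18 (id 4, depth 1).
Iteration 2: rows with reply_to in {4} -> c26 (id 5, depth 2), c31 (id 6, depth 2).
Iteration 3: depth < 2 fails for all current rows; recursion stops.
SUM(depth) = 0 + 1 + 2 + 2 = 5.

5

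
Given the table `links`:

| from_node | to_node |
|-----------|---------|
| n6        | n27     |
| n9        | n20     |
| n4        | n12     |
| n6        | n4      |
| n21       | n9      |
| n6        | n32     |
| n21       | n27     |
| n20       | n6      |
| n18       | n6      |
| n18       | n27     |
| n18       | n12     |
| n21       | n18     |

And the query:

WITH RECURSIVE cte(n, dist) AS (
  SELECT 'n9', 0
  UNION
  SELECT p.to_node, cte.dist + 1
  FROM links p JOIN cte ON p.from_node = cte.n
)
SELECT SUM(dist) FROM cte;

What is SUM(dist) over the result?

16

Base: (n9, dist=0).
Iteration 1: edges from {n9} -> (n20, dist=1).
Iteration 2: edges from {n20} -> (n6, dist=2).
Iteration 3: edges from {n6} -> (n27, dist=3), (n32, dist=3), (n4, dist=3).
Iteration 4: edges from {n27,n32,n4} -> (n12, dist=4).
Iteration 5: no outgoing edges from {n12}; recursion stops.
SUM(dist) = 0 + 1 + 2 + 3 + 3 + 3 + 4 = 16.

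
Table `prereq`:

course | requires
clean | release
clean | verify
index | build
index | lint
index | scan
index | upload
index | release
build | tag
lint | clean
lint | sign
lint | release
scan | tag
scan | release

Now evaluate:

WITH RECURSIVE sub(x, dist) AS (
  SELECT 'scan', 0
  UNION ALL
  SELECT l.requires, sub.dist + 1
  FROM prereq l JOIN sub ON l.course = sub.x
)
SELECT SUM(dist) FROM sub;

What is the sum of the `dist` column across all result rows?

Base: (scan, dist=0).
Iteration 1: edges from {scan} -> (release, dist=1), (tag, dist=1).
Iteration 2: no outgoing edges from {release,tag}; recursion stops.
SUM(dist) = 0 + 1 + 1 = 2.

2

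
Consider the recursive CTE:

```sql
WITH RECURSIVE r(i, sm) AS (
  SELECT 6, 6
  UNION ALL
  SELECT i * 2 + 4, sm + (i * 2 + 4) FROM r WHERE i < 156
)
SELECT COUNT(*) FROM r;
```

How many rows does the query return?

Base: i=6, sm=6.
Iteration 1: 6 < 156 holds -> i = 6 * 2 + 4 = 16, sm = 6 + 16 = 22.
Iteration 2: 16 < 156 holds -> i = 16 * 2 + 4 = 36, sm = 22 + 36 = 58.
Iteration 3: 36 < 156 holds -> i = 36 * 2 + 4 = 76, sm = 58 + 76 = 134.
Iteration 4: 76 < 156 holds -> i = 76 * 2 + 4 = 156, sm = 134 + 156 = 290.
Iteration 5: 156 < 156 fails; recursion stops.
Total rows emitted: 5.

5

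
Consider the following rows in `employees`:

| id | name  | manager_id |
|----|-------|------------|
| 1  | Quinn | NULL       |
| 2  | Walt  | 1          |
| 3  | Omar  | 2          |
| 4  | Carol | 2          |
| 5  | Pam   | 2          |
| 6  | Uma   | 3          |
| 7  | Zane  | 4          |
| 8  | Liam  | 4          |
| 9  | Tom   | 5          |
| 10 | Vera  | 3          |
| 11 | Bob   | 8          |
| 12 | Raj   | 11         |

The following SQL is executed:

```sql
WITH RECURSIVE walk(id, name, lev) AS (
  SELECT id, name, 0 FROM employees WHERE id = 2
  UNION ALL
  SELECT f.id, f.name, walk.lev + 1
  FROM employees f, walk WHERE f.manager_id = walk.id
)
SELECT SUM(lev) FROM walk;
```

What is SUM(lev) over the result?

20

Base: id=2 (Walt) at lev 0.
Iteration 1: rows with manager_id in {2} -> Omar (id 3, lev 1), Carol (id 4, lev 1), Pam (id 5, lev 1).
Iteration 2: rows with manager_id in {3,4,5} -> Uma (id 6, lev 2), Zane (id 7, lev 2), Liam (id 8, lev 2), Tom (id 9, lev 2), Vera (id 10, lev 2).
Iteration 3: rows with manager_id in {6,7,8,9,10} -> Bob (id 11, lev 3).
Iteration 4: rows with manager_id in {11} -> Raj (id 12, lev 4).
Iteration 5: no rows with manager_id in {12}; recursion stops.
SUM(lev) = 0 + 1 + 1 + 1 + 2 + 2 + 2 + 2 + 2 + 3 + 4 = 20.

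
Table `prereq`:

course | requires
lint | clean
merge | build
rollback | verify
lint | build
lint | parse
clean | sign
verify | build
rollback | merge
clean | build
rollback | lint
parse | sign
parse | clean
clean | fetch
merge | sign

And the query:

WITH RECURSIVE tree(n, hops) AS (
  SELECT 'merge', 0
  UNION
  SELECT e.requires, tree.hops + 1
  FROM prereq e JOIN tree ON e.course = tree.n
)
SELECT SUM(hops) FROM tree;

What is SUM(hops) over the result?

Base: (merge, hops=0).
Iteration 1: edges from {merge} -> (build, hops=1), (sign, hops=1).
Iteration 2: no outgoing edges from {build,sign}; recursion stops.
SUM(hops) = 0 + 1 + 1 = 2.

2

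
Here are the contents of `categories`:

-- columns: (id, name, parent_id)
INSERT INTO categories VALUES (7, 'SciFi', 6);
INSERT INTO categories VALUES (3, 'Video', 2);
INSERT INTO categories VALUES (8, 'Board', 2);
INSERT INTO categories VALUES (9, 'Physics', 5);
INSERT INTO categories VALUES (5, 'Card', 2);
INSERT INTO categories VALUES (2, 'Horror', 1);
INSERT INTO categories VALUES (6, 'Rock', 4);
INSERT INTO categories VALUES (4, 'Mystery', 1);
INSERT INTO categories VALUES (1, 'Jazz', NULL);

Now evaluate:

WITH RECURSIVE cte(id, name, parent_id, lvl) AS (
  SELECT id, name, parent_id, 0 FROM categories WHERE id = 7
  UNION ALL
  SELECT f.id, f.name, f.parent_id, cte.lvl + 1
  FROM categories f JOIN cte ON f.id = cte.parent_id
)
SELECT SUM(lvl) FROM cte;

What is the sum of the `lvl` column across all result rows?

Base: id=7 (SciFi), parent_id=6, lvl 0.
Iteration 1: join on id=6 -> Rock (id 6, parent_id=4, lvl 1).
Iteration 2: join on id=4 -> Mystery (id 4, parent_id=1, lvl 2).
Iteration 3: join on id=1 -> Jazz (id 1, parent_id=NULL, lvl 3).
Iteration 4: parent_id is NULL; no match; recursion stops.
SUM(lvl) = 0 + 1 + 2 + 3 = 6.

6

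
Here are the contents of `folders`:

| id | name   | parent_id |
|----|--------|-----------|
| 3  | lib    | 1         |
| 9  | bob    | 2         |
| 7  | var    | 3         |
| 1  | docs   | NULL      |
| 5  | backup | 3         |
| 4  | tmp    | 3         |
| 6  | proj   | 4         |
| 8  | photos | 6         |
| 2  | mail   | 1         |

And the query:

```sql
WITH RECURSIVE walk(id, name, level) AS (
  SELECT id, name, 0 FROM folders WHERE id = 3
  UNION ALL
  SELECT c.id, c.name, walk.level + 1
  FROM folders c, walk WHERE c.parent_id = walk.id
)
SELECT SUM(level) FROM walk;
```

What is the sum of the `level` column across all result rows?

8

Base: id=3 (lib) at level 0.
Iteration 1: rows with parent_id in {3} -> tmp (id 4, level 1), backup (id 5, level 1), var (id 7, level 1).
Iteration 2: rows with parent_id in {4,5,7} -> proj (id 6, level 2).
Iteration 3: rows with parent_id in {6} -> photos (id 8, level 3).
Iteration 4: no rows with parent_id in {8}; recursion stops.
SUM(level) = 0 + 1 + 1 + 1 + 2 + 3 = 8.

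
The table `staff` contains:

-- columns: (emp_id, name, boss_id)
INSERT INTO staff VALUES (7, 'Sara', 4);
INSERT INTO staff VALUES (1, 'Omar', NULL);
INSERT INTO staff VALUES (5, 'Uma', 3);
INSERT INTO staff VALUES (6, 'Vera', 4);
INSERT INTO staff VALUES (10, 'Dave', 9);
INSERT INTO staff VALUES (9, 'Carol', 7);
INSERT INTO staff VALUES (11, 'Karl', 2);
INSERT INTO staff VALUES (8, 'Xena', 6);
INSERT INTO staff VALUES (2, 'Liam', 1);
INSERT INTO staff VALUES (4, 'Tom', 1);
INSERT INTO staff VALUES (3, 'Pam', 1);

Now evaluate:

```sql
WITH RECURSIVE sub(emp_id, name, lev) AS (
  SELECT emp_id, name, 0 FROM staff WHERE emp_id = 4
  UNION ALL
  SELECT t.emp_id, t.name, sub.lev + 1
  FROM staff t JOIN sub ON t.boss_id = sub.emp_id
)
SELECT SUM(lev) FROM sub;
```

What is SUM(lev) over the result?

Base: emp_id=4 (Tom) at lev 0.
Iteration 1: rows with boss_id in {4} -> Vera (id 6, lev 1), Sara (id 7, lev 1).
Iteration 2: rows with boss_id in {6,7} -> Xena (id 8, lev 2), Carol (id 9, lev 2).
Iteration 3: rows with boss_id in {8,9} -> Dave (id 10, lev 3).
Iteration 4: no rows with boss_id in {10}; recursion stops.
SUM(lev) = 0 + 1 + 1 + 2 + 2 + 3 = 9.

9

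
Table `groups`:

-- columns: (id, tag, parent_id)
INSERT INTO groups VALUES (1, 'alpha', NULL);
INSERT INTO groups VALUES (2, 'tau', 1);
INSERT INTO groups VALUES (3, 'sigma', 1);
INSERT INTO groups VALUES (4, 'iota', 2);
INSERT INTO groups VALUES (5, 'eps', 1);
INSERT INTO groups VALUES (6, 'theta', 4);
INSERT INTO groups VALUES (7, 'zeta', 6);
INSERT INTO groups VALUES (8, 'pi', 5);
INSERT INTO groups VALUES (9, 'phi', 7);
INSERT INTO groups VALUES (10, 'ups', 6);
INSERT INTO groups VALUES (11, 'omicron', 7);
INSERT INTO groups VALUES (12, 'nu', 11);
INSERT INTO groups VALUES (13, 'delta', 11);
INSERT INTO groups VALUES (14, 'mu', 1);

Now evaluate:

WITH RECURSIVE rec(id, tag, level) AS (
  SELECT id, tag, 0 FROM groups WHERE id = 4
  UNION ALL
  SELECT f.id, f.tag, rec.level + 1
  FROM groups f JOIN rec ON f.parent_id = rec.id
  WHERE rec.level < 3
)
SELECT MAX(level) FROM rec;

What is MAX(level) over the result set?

Base: id=4 (iota) at level 0.
Iteration 1: rows with parent_id in {4} -> theta (id 6, level 1).
Iteration 2: rows with parent_id in {6} -> zeta (id 7, level 2), ups (id 10, level 2).
Iteration 3: rows with parent_id in {7,10} -> phi (id 9, level 3), omicron (id 11, level 3).
Iteration 4: level < 3 fails for all current rows; recursion stops.
level values: 0, 1, 2, 2, 3, 3; the maximum is 3.

3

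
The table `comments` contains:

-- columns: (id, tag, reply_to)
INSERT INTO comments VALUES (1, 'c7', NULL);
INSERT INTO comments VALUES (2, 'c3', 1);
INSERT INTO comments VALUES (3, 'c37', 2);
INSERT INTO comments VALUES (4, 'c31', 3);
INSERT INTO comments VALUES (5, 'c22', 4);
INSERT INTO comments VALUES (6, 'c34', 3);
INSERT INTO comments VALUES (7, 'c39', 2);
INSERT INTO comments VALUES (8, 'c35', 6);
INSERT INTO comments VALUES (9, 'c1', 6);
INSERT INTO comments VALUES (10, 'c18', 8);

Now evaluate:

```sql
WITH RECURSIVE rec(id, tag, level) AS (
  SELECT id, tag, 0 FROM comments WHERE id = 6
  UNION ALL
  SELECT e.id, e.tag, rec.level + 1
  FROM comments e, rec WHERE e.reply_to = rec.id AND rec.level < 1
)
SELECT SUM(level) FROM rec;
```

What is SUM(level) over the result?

Base: id=6 (c34) at level 0.
Iteration 1: rows with reply_to in {6} -> c35 (id 8, level 1), c1 (id 9, level 1).
Iteration 2: level < 1 fails for all current rows; recursion stops.
SUM(level) = 0 + 1 + 1 = 2.

2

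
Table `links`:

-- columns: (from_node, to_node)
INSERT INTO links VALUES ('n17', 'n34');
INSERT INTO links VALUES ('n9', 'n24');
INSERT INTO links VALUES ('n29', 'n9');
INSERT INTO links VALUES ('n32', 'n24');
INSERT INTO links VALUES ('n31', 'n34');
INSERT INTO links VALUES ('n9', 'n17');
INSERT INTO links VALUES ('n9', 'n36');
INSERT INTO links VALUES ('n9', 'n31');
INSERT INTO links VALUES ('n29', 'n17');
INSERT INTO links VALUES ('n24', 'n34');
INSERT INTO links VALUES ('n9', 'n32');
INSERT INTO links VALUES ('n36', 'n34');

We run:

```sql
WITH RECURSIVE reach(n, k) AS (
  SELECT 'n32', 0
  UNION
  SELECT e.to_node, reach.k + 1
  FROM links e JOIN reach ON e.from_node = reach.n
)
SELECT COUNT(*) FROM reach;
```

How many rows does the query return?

Base: (n32, k=0).
Iteration 1: edges from {n32} -> (n24, k=1).
Iteration 2: edges from {n24} -> (n34, k=2).
Iteration 3: no outgoing edges from {n34}; recursion stops.
Total rows emitted: 3.

3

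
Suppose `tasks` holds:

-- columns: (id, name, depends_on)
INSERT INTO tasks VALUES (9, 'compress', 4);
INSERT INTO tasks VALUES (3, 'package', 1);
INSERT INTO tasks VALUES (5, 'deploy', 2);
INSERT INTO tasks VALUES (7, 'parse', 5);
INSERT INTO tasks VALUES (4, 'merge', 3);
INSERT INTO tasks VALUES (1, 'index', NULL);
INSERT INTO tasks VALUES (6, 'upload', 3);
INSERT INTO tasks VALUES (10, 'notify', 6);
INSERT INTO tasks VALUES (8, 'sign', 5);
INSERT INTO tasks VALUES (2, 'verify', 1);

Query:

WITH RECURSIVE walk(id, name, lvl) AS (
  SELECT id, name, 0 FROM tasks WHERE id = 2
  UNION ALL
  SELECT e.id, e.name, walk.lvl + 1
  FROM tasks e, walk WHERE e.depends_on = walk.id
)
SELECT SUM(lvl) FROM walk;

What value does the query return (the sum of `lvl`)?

Base: id=2 (verify) at lvl 0.
Iteration 1: rows with depends_on in {2} -> deploy (id 5, lvl 1).
Iteration 2: rows with depends_on in {5} -> parse (id 7, lvl 2), sign (id 8, lvl 2).
Iteration 3: no rows with depends_on in {7,8}; recursion stops.
SUM(lvl) = 0 + 1 + 2 + 2 = 5.

5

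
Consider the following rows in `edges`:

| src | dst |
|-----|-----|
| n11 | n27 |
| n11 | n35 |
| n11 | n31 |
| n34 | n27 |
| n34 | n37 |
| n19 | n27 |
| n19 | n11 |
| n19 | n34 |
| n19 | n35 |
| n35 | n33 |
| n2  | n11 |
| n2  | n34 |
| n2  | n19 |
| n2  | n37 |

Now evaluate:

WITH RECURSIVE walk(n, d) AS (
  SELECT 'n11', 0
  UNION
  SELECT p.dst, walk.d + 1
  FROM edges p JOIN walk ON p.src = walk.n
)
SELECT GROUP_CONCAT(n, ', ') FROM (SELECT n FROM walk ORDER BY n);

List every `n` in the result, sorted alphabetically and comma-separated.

n11, n27, n31, n33, n35

Base: (n11, d=0).
Iteration 1: edges from {n11} -> (n27, d=1), (n31, d=1), (n35, d=1).
Iteration 2: edges from {n27,n31,n35} -> (n33, d=2).
Iteration 3: no outgoing edges from {n33}; recursion stops.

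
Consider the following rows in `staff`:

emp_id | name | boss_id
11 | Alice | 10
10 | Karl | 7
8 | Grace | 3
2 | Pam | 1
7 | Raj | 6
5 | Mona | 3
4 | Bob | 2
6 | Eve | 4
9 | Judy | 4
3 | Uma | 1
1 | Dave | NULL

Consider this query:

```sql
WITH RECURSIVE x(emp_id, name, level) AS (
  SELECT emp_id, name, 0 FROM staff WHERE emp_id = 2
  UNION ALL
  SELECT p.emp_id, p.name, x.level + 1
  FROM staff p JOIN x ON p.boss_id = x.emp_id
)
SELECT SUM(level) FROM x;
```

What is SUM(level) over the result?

17

Base: emp_id=2 (Pam) at level 0.
Iteration 1: rows with boss_id in {2} -> Bob (id 4, level 1).
Iteration 2: rows with boss_id in {4} -> Eve (id 6, level 2), Judy (id 9, level 2).
Iteration 3: rows with boss_id in {6,9} -> Raj (id 7, level 3).
Iteration 4: rows with boss_id in {7} -> Karl (id 10, level 4).
Iteration 5: rows with boss_id in {10} -> Alice (id 11, level 5).
Iteration 6: no rows with boss_id in {11}; recursion stops.
SUM(level) = 0 + 1 + 2 + 2 + 3 + 4 + 5 = 17.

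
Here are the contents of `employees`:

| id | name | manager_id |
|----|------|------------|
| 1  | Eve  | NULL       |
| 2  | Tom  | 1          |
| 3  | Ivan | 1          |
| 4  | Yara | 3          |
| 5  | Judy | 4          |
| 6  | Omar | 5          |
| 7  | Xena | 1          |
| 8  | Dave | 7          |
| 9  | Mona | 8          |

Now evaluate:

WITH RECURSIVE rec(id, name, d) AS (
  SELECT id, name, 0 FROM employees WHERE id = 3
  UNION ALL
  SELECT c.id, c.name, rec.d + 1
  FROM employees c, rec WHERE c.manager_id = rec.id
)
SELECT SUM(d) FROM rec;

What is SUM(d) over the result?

Base: id=3 (Ivan) at d 0.
Iteration 1: rows with manager_id in {3} -> Yara (id 4, d 1).
Iteration 2: rows with manager_id in {4} -> Judy (id 5, d 2).
Iteration 3: rows with manager_id in {5} -> Omar (id 6, d 3).
Iteration 4: no rows with manager_id in {6}; recursion stops.
SUM(d) = 0 + 1 + 2 + 3 = 6.

6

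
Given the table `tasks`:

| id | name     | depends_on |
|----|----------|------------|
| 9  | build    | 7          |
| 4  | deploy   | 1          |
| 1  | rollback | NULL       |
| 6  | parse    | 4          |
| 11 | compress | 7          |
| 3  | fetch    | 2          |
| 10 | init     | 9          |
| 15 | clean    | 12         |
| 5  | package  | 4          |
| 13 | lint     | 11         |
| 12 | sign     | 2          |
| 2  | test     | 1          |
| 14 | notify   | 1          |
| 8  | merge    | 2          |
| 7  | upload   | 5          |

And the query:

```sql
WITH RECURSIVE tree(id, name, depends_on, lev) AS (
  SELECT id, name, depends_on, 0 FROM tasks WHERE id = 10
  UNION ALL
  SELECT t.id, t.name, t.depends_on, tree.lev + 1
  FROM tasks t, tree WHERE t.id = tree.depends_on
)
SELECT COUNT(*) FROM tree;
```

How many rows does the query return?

6

Base: id=10 (init), depends_on=9, lev 0.
Iteration 1: join on id=9 -> build (id 9, depends_on=7, lev 1).
Iteration 2: join on id=7 -> upload (id 7, depends_on=5, lev 2).
Iteration 3: join on id=5 -> package (id 5, depends_on=4, lev 3).
Iteration 4: join on id=4 -> deploy (id 4, depends_on=1, lev 4).
Iteration 5: join on id=1 -> rollback (id 1, depends_on=NULL, lev 5).
Iteration 6: depends_on is NULL; no match; recursion stops.
Total rows emitted: 6.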